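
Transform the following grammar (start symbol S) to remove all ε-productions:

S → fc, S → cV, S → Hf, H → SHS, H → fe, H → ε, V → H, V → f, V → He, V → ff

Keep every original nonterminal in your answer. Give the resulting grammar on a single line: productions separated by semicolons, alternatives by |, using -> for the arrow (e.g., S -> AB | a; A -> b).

Nullable set: {H, V}.
S -> Hf: H nullable, giving Hf | f.
S -> cV: V nullable, giving c | cV.
Drop H -> ε.
H -> SHS: H nullable, giving SHS | SS.
V -> H: H nullable, giving H.
V -> He: H nullable, giving He | e.
Unchanged (no nullable symbols): S -> fc; H -> fe; V -> f; V -> ff.

S -> c | f | Hf | cV | fc; H -> SS | fe | SHS; V -> H | e | f | He | ff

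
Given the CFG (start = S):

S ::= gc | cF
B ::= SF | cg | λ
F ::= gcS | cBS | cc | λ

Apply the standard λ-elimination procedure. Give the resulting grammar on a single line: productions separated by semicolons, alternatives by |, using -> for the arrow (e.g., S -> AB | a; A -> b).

Nullable set: {B, F}.
S -> cF: F nullable, giving c | cF.
Drop B -> λ.
B -> SF: F nullable, giving S | SF.
Drop F -> λ.
F -> cBS: B nullable, giving cBS | cS.
Unchanged (no nullable symbols): S -> gc; B -> cg; F -> cc; F -> gcS.

S -> c | cF | gc; B -> S | SF | cg; F -> cS | cc | cBS | gcS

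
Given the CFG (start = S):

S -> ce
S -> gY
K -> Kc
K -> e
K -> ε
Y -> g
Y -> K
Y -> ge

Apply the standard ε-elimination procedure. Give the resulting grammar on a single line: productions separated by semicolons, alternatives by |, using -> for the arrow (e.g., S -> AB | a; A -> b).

Nullable set: {K, Y}.
S -> gY: Y nullable, giving g | gY.
Drop K -> ε.
K -> Kc: K nullable, giving Kc | c.
Y -> K: K nullable, giving K.
Unchanged (no nullable symbols): S -> ce; K -> e; Y -> g; Y -> ge.

S -> g | ce | gY; K -> c | e | Kc; Y -> K | g | ge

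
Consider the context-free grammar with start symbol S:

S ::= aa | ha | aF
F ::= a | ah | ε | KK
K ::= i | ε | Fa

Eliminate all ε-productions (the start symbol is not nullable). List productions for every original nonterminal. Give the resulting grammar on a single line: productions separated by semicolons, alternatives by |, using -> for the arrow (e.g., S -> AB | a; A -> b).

Nullable set: {F, K}.
S -> aF: F nullable, giving a | aF.
Drop F -> ε.
F -> KK: K, K nullable, giving K | KK.
Drop K -> ε.
K -> Fa: F nullable, giving Fa | a.
Unchanged (no nullable symbols): S -> aa; S -> ha; F -> a; F -> ah; K -> i.

S -> a | aF | aa | ha; F -> K | a | KK | ah; K -> a | i | Fa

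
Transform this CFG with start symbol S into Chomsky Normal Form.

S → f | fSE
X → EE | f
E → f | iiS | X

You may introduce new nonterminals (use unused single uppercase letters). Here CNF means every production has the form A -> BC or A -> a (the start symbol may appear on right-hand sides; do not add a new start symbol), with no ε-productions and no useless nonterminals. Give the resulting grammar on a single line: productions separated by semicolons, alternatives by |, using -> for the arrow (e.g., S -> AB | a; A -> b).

No ε-productions.
After unit-elimination: S -> f | fSE; E -> f | EE | iiS; X -> f | EE.
TERM: introduce B -> f, A -> i and substitute in every rule of length ≥2.
BIN: E -> AAS becomes E -> AC, C -> AS; S -> BSE becomes S -> BD, D -> SE.
Drop unreachable/unproductive: X.

S -> f | BD; A -> i; B -> f; C -> AS; D -> SE; E -> f | AC | EE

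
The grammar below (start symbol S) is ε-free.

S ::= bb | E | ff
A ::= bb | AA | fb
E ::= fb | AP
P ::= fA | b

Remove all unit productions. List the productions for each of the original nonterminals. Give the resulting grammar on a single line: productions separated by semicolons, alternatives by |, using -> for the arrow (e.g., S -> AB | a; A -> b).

Unit productions: S->E.
Unit pairs (A ⇒* B via units): (S,E).
S: inherits non-unit rules of {E, S} → AP | bb | fb | ff.
A: inherits non-unit rules of {A} → AA | bb | fb.
E: inherits non-unit rules of {E} → AP | fb.
P: inherits non-unit rules of {P} → b | fA.

S -> AP | bb | fb | ff; A -> AA | bb | fb; E -> AP | fb; P -> b | fA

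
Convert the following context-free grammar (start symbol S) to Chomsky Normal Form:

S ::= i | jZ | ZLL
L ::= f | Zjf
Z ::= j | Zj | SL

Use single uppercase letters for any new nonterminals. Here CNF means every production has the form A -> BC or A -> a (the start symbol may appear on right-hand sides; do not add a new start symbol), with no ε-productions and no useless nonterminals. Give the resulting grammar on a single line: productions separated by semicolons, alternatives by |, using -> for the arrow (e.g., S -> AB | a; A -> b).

S -> i | AZ | ZD; A -> j; B -> f; C -> AB; D -> LL; L -> f | ZC; Z -> j | SL | ZA

No ε-productions.
No unit productions to eliminate.
TERM: introduce B -> f, A -> j and substitute in every rule of length ≥2.
BIN: L -> ZAB becomes L -> ZC, C -> AB; S -> ZLL becomes S -> ZD, D -> LL.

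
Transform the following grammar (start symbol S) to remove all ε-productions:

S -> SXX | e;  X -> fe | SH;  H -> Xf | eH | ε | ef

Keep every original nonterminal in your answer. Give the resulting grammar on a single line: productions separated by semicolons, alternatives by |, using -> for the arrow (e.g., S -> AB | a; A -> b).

Nullable set: {H}.
Drop H -> ε.
H -> eH: H nullable, giving e | eH.
X -> SH: H nullable, giving S | SH.
Unchanged (no nullable symbols): S -> SXX; S -> e; H -> Xf; H -> ef; X -> fe.

S -> e | SXX; H -> e | Xf | eH | ef; X -> S | SH | fe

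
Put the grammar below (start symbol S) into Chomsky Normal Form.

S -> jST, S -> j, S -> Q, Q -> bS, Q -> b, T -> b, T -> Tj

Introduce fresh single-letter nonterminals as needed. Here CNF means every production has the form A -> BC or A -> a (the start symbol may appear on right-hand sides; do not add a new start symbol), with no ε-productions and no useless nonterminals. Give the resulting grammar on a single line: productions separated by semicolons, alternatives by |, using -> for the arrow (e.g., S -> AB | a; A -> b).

No ε-productions.
After unit-elimination: S -> b | j | bS | jST; Q -> b | bS; T -> b | Tj.
TERM: introduce A -> b, B -> j and substitute in every rule of length ≥2.
BIN: S -> BST becomes S -> BC, C -> ST.
Drop unreachable/unproductive: Q.

S -> b | j | AS | BC; A -> b; B -> j; C -> ST; T -> b | TB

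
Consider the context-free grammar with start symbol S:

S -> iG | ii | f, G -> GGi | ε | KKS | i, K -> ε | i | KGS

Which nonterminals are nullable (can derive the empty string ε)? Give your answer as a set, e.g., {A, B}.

Directly nullable (have an ε-rule): {G, K}.
Not nullable: S — each has a terminal in every rule's right-hand side or depends on a non-nullable symbol.

{G, K}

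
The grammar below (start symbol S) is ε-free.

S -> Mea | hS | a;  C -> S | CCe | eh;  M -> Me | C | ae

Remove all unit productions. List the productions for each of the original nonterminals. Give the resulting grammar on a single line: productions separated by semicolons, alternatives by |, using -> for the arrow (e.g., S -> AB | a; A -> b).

Unit productions: C->S, M->C.
Unit pairs (A ⇒* B via units): (C,S), (M,C), (M,S).
S: inherits non-unit rules of {S} → Mea | a | hS.
C: inherits non-unit rules of {C, S} → CCe | Mea | a | eh | hS.
M: inherits non-unit rules of {C, M, S} → CCe | Me | Mea | a | ae | eh | hS.

S -> a | hS | Mea; C -> a | eh | hS | CCe | Mea; M -> a | Me | ae | eh | hS | CCe | Mea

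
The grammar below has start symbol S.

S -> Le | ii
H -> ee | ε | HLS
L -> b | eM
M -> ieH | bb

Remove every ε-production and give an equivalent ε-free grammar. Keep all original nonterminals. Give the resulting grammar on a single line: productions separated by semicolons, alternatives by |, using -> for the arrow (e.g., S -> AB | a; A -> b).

Nullable set: {H}.
Drop H -> ε.
H -> HLS: H nullable, giving HLS | LS.
M -> ieH: H nullable, giving ie | ieH.
Unchanged (no nullable symbols): S -> Le; S -> ii; H -> ee; L -> b; L -> eM; M -> bb.

S -> Le | ii; H -> LS | ee | HLS; L -> b | eM; M -> bb | ie | ieH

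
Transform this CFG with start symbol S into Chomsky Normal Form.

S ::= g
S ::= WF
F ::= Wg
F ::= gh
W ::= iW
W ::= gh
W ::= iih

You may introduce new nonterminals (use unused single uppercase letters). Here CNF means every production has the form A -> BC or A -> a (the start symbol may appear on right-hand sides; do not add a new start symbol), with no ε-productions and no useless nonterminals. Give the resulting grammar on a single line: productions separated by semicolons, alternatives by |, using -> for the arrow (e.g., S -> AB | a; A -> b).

S -> g | WF; A -> g; B -> h; C -> i; D -> CB; F -> AB | WA; W -> AB | CD | CW

No ε-productions.
No unit productions to eliminate.
TERM: introduce A -> g, B -> h, C -> i and substitute in every rule of length ≥2.
BIN: W -> CCB becomes W -> CD, D -> CB.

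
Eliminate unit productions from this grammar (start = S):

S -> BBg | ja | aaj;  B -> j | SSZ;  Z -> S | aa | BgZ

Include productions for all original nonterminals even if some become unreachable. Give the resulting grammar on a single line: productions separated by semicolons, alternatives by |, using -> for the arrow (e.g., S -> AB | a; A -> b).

S -> ja | BBg | aaj; B -> j | SSZ; Z -> aa | ja | BBg | BgZ | aaj

Unit productions: Z->S.
Unit pairs (A ⇒* B via units): (Z,S).
S: inherits non-unit rules of {S} → BBg | aaj | ja.
B: inherits non-unit rules of {B} → SSZ | j.
Z: inherits non-unit rules of {S, Z} → BBg | BgZ | aa | aaj | ja.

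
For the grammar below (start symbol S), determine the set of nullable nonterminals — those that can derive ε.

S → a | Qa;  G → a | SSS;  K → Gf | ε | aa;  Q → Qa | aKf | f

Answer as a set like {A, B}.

Directly nullable (have an ε-rule): {K}.
Not nullable: G, Q, S — each has a terminal in every rule's right-hand side or depends on a non-nullable symbol.

{K}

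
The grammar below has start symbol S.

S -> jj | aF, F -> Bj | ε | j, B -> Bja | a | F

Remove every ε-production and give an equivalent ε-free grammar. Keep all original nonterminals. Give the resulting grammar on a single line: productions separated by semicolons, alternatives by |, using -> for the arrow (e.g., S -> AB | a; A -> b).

Nullable set: {B, F}.
S -> aF: F nullable, giving a | aF.
B -> Bja: B nullable, giving Bja | ja.
B -> F: F nullable, giving F.
Drop F -> ε.
F -> Bj: B nullable, giving Bj | j.
Unchanged (no nullable symbols): S -> jj; B -> a; F -> j.

S -> a | aF | jj; B -> F | a | ja | Bja; F -> j | Bj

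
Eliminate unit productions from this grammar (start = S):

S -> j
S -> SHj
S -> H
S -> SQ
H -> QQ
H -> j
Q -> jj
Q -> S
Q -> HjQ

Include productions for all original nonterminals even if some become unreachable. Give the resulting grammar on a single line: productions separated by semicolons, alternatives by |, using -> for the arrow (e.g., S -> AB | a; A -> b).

Unit productions: Q->S, S->H.
Unit pairs (A ⇒* B via units): (Q,H), (Q,S), (S,H).
S: inherits non-unit rules of {H, S} → QQ | SHj | SQ | j.
H: inherits non-unit rules of {H} → QQ | j.
Q: inherits non-unit rules of {H, Q, S} → HjQ | QQ | SHj | SQ | j | jj.

S -> j | QQ | SQ | SHj; H -> j | QQ; Q -> j | QQ | SQ | jj | HjQ | SHj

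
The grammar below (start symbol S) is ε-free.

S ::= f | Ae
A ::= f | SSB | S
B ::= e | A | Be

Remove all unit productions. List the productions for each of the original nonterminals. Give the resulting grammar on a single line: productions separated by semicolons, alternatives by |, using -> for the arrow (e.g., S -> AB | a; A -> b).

S -> f | Ae; A -> f | Ae | SSB; B -> e | f | Ae | Be | SSB

Unit productions: A->S, B->A.
Unit pairs (A ⇒* B via units): (A,S), (B,A), (B,S).
S: inherits non-unit rules of {S} → Ae | f.
A: inherits non-unit rules of {A, S} → Ae | SSB | f.
B: inherits non-unit rules of {A, B, S} → Ae | Be | SSB | e | f.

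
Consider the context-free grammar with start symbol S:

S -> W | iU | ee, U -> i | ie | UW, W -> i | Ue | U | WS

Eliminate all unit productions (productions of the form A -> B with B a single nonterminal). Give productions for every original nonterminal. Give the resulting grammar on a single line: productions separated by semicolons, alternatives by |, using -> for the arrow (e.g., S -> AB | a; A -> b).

S -> i | UW | Ue | WS | ee | iU | ie; U -> i | UW | ie; W -> i | UW | Ue | WS | ie

Unit productions: S->W, W->U.
Unit pairs (A ⇒* B via units): (S,U), (S,W), (W,U).
S: inherits non-unit rules of {S, U, W} → UW | Ue | WS | ee | i | iU | ie.
U: inherits non-unit rules of {U} → UW | i | ie.
W: inherits non-unit rules of {U, W} → UW | Ue | WS | i | ie.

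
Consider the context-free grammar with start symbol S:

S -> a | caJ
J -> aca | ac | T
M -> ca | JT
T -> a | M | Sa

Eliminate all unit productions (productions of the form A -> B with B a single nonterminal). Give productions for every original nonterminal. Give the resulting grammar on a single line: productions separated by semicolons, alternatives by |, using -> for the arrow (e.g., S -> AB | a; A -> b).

S -> a | caJ; J -> a | JT | Sa | ac | ca | aca; M -> JT | ca; T -> a | JT | Sa | ca

Unit productions: J->T, T->M.
Unit pairs (A ⇒* B via units): (J,M), (J,T), (T,M).
S: inherits non-unit rules of {S} → a | caJ.
J: inherits non-unit rules of {J, M, T} → JT | Sa | a | ac | aca | ca.
M: inherits non-unit rules of {M} → JT | ca.
T: inherits non-unit rules of {M, T} → JT | Sa | a | ca.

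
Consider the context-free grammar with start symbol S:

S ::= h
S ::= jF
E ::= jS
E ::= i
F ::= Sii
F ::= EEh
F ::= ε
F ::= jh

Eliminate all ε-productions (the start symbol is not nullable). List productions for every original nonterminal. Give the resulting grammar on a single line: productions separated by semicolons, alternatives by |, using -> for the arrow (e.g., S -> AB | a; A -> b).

S -> h | j | jF; E -> i | jS; F -> jh | EEh | Sii

Nullable set: {F}.
S -> jF: F nullable, giving j | jF.
Drop F -> ε.
Unchanged (no nullable symbols): S -> h; E -> i; E -> jS; F -> EEh; F -> Sii; F -> jh.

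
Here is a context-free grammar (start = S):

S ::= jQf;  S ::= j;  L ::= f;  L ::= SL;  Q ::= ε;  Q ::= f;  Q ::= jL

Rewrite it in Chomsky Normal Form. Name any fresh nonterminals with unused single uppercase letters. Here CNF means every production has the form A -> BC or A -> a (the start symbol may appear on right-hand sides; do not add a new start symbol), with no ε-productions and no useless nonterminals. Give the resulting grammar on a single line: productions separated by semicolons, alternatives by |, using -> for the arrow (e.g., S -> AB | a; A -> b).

Nullable: {Q}; after ε-elimination: S -> j | jf | jQf; L -> f | SL; Q -> f | jL.
No unit productions to eliminate.
TERM: introduce B -> f, A -> j and substitute in every rule of length ≥2.
BIN: S -> AQB becomes S -> AC, C -> QB.

S -> j | AB | AC; A -> j; B -> f; C -> QB; L -> f | SL; Q -> f | AL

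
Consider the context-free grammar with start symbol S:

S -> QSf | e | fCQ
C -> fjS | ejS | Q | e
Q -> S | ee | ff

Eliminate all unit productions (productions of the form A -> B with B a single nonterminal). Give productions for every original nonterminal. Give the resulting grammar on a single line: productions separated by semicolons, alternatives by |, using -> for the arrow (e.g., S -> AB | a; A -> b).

S -> e | QSf | fCQ; C -> e | ee | ff | QSf | ejS | fCQ | fjS; Q -> e | ee | ff | QSf | fCQ

Unit productions: C->Q, Q->S.
Unit pairs (A ⇒* B via units): (C,Q), (C,S), (Q,S).
S: inherits non-unit rules of {S} → QSf | e | fCQ.
C: inherits non-unit rules of {C, Q, S} → QSf | e | ee | ejS | fCQ | ff | fjS.
Q: inherits non-unit rules of {Q, S} → QSf | e | ee | fCQ | ff.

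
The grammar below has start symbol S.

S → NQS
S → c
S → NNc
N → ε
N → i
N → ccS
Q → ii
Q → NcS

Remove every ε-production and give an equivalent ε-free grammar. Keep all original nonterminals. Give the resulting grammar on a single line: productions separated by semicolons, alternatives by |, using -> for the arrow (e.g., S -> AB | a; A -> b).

Nullable set: {N}.
S -> NNc: N, N nullable, giving NNc | Nc | c.
S -> NQS: N nullable, giving NQS | QS.
Drop N -> ε.
Q -> NcS: N nullable, giving NcS | cS.
Unchanged (no nullable symbols): S -> c; N -> ccS; N -> i; Q -> ii.

S -> c | Nc | QS | NNc | NQS; N -> i | ccS; Q -> cS | ii | NcS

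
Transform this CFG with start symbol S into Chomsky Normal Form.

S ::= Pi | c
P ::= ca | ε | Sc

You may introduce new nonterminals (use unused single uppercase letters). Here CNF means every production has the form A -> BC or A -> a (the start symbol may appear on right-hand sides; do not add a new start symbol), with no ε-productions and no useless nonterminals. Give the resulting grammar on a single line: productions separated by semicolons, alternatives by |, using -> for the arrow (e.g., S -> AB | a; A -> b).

Nullable: {P}; after ε-elimination: S -> c | i | Pi; P -> Sc | ca.
No unit productions to eliminate.
TERM: introduce B -> a, A -> c, C -> i and substitute in every rule of length ≥2.

S -> c | i | PC; A -> c; B -> a; C -> i; P -> AB | SA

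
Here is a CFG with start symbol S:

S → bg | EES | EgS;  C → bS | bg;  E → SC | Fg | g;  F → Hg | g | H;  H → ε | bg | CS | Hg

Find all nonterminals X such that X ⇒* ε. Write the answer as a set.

Directly nullable (have an ε-rule): {H}.
F is nullable via F -> H (every symbol on the right is already known nullable).
Not nullable: C, E, S — each has a terminal in every rule's right-hand side or depends on a non-nullable symbol.

{F, H}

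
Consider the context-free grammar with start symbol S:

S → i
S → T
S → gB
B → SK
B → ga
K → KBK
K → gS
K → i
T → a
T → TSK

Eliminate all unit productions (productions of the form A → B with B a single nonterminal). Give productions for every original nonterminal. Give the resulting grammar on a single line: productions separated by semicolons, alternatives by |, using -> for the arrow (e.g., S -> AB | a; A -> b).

S -> a | i | gB | TSK; B -> SK | ga; K -> i | gS | KBK; T -> a | TSK

Unit productions: S->T.
Unit pairs (A ⇒* B via units): (S,T).
S: inherits non-unit rules of {S, T} → TSK | a | gB | i.
B: inherits non-unit rules of {B} → SK | ga.
K: inherits non-unit rules of {K} → KBK | gS | i.
T: inherits non-unit rules of {T} → TSK | a.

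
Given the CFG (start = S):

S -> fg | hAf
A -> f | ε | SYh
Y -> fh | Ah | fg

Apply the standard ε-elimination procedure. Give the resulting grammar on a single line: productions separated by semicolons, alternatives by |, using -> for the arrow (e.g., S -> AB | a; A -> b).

S -> fg | hf | hAf; A -> f | SYh; Y -> h | Ah | fg | fh

Nullable set: {A}.
S -> hAf: A nullable, giving hAf | hf.
Drop A -> ε.
Y -> Ah: A nullable, giving Ah | h.
Unchanged (no nullable symbols): S -> fg; A -> SYh; A -> f; Y -> fg; Y -> fh.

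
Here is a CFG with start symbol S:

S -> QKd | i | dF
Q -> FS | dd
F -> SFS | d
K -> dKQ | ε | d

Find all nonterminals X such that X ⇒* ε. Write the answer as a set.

Directly nullable (have an ε-rule): {K}.
Not nullable: F, Q, S — each has a terminal in every rule's right-hand side or depends on a non-nullable symbol.

{K}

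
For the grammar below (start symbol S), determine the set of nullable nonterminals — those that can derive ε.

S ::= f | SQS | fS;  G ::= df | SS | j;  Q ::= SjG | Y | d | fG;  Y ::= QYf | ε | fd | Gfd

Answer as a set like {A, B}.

{Q, Y}

Directly nullable (have an ε-rule): {Y}.
Q is nullable via Q -> Y (every symbol on the right is already known nullable).
Not nullable: G, S — each has a terminal in every rule's right-hand side or depends on a non-nullable symbol.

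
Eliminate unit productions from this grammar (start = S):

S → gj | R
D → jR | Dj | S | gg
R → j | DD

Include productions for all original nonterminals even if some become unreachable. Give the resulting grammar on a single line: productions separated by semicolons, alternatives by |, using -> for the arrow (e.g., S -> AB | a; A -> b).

S -> j | DD | gj; D -> j | DD | Dj | gg | gj | jR; R -> j | DD

Unit productions: D->S, S->R.
Unit pairs (A ⇒* B via units): (D,R), (D,S), (S,R).
S: inherits non-unit rules of {R, S} → DD | gj | j.
D: inherits non-unit rules of {D, R, S} → DD | Dj | gg | gj | j | jR.
R: inherits non-unit rules of {R} → DD | j.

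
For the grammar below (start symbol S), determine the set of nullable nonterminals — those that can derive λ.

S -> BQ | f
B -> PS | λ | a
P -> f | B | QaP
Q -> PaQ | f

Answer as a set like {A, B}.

{B, P}

Directly nullable (have an ε-rule): {B}.
P is nullable via P -> B (every symbol on the right is already known nullable).
Not nullable: Q, S — each has a terminal in every rule's right-hand side or depends on a non-nullable symbol.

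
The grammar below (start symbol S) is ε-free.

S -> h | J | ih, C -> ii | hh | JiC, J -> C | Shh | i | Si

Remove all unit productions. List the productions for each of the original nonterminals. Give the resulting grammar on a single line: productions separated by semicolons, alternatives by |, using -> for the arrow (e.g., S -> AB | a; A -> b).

S -> h | i | Si | hh | ih | ii | JiC | Shh; C -> hh | ii | JiC; J -> i | Si | hh | ii | JiC | Shh

Unit productions: J->C, S->J.
Unit pairs (A ⇒* B via units): (J,C), (S,C), (S,J).
S: inherits non-unit rules of {C, J, S} → JiC | Shh | Si | h | hh | i | ih | ii.
C: inherits non-unit rules of {C} → JiC | hh | ii.
J: inherits non-unit rules of {C, J} → JiC | Shh | Si | hh | i | ii.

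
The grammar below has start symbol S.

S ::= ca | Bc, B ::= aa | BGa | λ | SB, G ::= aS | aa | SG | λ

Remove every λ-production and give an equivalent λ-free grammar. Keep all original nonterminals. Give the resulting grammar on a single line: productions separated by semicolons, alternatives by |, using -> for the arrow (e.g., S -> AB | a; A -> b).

S -> c | Bc | ca; B -> S | a | Ba | Ga | SB | aa | BGa; G -> S | SG | aS | aa

Nullable set: {B, G}.
S -> Bc: B nullable, giving Bc | c.
Drop B -> λ.
B -> BGa: B, G nullable, giving BGa | Ba | Ga | a.
B -> SB: B nullable, giving S | SB.
Drop G -> λ.
G -> SG: G nullable, giving S | SG.
Unchanged (no nullable symbols): S -> ca; B -> aa; G -> aS; G -> aa.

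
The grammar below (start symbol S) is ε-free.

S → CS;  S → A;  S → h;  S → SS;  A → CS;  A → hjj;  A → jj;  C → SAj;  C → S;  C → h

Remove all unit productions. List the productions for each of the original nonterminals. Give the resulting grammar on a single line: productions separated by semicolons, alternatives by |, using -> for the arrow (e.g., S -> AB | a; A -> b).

Unit productions: C->S, S->A.
Unit pairs (A ⇒* B via units): (C,A), (C,S), (S,A).
S: inherits non-unit rules of {A, S} → CS | SS | h | hjj | jj.
A: inherits non-unit rules of {A} → CS | hjj | jj.
C: inherits non-unit rules of {A, C, S} → CS | SAj | SS | h | hjj | jj.

S -> h | CS | SS | jj | hjj; A -> CS | jj | hjj; C -> h | CS | SS | jj | SAj | hjj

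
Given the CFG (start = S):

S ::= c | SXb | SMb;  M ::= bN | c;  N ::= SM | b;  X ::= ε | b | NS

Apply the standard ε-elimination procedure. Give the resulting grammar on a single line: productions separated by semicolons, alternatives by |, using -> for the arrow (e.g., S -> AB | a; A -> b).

S -> c | Sb | SMb | SXb; M -> c | bN; N -> b | SM; X -> b | NS

Nullable set: {X}.
S -> SXb: X nullable, giving SXb | Sb.
Drop X -> ε.
Unchanged (no nullable symbols): S -> SMb; S -> c; M -> bN; M -> c; N -> SM; N -> b; X -> NS; X -> b.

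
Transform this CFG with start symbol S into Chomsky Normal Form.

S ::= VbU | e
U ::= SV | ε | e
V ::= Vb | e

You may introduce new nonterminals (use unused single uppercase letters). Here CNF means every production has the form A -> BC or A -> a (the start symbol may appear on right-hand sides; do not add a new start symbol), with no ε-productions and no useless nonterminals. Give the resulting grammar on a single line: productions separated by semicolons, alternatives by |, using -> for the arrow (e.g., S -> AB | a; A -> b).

S -> e | VA | VB; A -> b; B -> AU; U -> e | SV; V -> e | VA

Nullable: {U}; after ε-elimination: S -> e | Vb | VbU; U -> e | SV; V -> e | Vb.
No unit productions to eliminate.
TERM: introduce A -> b and substitute in every rule of length ≥2.
BIN: S -> VAU becomes S -> VB, B -> AU.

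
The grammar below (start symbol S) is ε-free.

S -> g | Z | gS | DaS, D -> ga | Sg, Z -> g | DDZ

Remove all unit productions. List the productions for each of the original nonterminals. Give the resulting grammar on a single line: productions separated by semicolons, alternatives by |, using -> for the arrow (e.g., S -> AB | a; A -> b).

Unit productions: S->Z.
Unit pairs (A ⇒* B via units): (S,Z).
S: inherits non-unit rules of {S, Z} → DDZ | DaS | g | gS.
D: inherits non-unit rules of {D} → Sg | ga.
Z: inherits non-unit rules of {Z} → DDZ | g.

S -> g | gS | DDZ | DaS; D -> Sg | ga; Z -> g | DDZ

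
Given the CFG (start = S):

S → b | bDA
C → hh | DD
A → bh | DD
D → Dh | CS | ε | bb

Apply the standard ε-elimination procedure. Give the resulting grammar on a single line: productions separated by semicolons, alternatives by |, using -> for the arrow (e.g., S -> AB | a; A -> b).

S -> b | bA | bD | bDA; A -> D | DD | bh; C -> D | DD | hh; D -> S | h | CS | Dh | bb

Nullable set: {A, C, D}.
S -> bDA: D, A nullable, giving b | bA | bD | bDA.
A -> DD: D, D nullable, giving D | DD.
C -> DD: D, D nullable, giving D | DD.
Drop D -> ε.
D -> CS: C nullable, giving CS | S.
D -> Dh: D nullable, giving Dh | h.
Unchanged (no nullable symbols): S -> b; A -> bh; C -> hh; D -> bb.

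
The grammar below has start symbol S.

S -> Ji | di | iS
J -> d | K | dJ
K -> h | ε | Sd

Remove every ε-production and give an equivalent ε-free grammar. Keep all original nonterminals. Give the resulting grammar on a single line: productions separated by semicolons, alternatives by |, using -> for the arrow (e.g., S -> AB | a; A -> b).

S -> i | Ji | di | iS; J -> K | d | dJ; K -> h | Sd

Nullable set: {J, K}.
S -> Ji: J nullable, giving Ji | i.
J -> K: K nullable, giving K.
J -> dJ: J nullable, giving d | dJ.
Drop K -> ε.
Unchanged (no nullable symbols): S -> di; S -> iS; J -> d; K -> Sd; K -> h.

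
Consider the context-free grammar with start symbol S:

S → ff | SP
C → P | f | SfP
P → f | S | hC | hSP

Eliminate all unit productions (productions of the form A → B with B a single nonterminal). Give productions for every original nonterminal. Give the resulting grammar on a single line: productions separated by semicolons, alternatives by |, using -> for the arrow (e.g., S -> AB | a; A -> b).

S -> SP | ff; C -> f | SP | ff | hC | SfP | hSP; P -> f | SP | ff | hC | hSP

Unit productions: C->P, P->S.
Unit pairs (A ⇒* B via units): (C,P), (C,S), (P,S).
S: inherits non-unit rules of {S} → SP | ff.
C: inherits non-unit rules of {C, P, S} → SP | SfP | f | ff | hC | hSP.
P: inherits non-unit rules of {P, S} → SP | f | ff | hC | hSP.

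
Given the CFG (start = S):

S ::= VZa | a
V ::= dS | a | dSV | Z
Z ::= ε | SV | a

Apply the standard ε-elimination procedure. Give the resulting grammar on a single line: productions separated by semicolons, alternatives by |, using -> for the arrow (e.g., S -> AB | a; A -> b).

Nullable set: {V, Z}.
S -> VZa: V, Z nullable, giving VZa | Va | Za | a.
V -> Z: Z nullable, giving Z.
V -> dSV: V nullable, giving dS | dSV.
Drop Z -> ε.
Z -> SV: V nullable, giving S | SV.
Unchanged (no nullable symbols): S -> a; V -> a; V -> dS; Z -> a.

S -> a | Va | Za | VZa; V -> Z | a | dS | dSV; Z -> S | a | SV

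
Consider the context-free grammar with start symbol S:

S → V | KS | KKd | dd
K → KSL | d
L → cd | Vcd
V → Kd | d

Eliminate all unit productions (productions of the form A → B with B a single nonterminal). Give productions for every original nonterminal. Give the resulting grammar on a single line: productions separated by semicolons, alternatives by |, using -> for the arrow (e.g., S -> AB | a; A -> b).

S -> d | KS | Kd | dd | KKd; K -> d | KSL; L -> cd | Vcd; V -> d | Kd

Unit productions: S->V.
Unit pairs (A ⇒* B via units): (S,V).
S: inherits non-unit rules of {S, V} → KKd | KS | Kd | d | dd.
K: inherits non-unit rules of {K} → KSL | d.
L: inherits non-unit rules of {L} → Vcd | cd.
V: inherits non-unit rules of {V} → Kd | d.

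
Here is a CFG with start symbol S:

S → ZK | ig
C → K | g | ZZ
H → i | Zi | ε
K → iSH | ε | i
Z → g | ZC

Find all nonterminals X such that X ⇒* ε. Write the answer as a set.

{C, H, K}

Directly nullable (have an ε-rule): {H, K}.
C is nullable via C -> K (every symbol on the right is already known nullable).
Not nullable: S, Z — each has a terminal in every rule's right-hand side or depends on a non-nullable symbol.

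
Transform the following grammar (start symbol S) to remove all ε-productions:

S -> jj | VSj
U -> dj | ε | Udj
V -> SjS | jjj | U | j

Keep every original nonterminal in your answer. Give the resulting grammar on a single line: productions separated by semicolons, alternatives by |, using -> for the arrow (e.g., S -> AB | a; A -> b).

S -> Sj | jj | VSj; U -> dj | Udj; V -> U | j | SjS | jjj

Nullable set: {U, V}.
S -> VSj: V nullable, giving Sj | VSj.
Drop U -> ε.
U -> Udj: U nullable, giving Udj | dj.
V -> U: U nullable, giving U.
Unchanged (no nullable symbols): S -> jj; U -> dj; V -> SjS; V -> j; V -> jjj.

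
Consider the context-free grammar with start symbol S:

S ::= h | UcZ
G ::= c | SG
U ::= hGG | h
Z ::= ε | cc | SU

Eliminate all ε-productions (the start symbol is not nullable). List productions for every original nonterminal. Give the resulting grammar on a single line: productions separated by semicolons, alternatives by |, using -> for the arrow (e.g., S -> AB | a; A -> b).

Nullable set: {Z}.
S -> UcZ: Z nullable, giving Uc | UcZ.
Drop Z -> ε.
Unchanged (no nullable symbols): S -> h; G -> SG; G -> c; U -> h; U -> hGG; Z -> SU; Z -> cc.

S -> h | Uc | UcZ; G -> c | SG; U -> h | hGG; Z -> SU | cc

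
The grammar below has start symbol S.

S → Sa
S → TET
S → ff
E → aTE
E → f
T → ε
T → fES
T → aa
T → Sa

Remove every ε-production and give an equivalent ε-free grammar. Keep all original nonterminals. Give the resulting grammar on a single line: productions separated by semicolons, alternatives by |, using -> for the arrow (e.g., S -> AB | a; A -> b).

S -> E | ET | Sa | TE | ff | TET; E -> f | aE | aTE; T -> Sa | aa | fES

Nullable set: {T}.
S -> TET: T, T nullable, giving E | ET | TE | TET.
E -> aTE: T nullable, giving aE | aTE.
Drop T -> ε.
Unchanged (no nullable symbols): S -> Sa; S -> ff; E -> f; T -> Sa; T -> aa; T -> fES.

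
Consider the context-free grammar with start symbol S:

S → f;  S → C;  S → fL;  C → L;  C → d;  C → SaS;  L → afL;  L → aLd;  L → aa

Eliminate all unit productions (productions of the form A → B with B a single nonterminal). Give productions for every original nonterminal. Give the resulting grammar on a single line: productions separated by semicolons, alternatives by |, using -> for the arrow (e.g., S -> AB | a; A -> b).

S -> d | f | aa | fL | SaS | aLd | afL; C -> d | aa | SaS | aLd | afL; L -> aa | aLd | afL

Unit productions: C->L, S->C.
Unit pairs (A ⇒* B via units): (C,L), (S,C), (S,L).
S: inherits non-unit rules of {C, L, S} → SaS | aLd | aa | afL | d | f | fL.
C: inherits non-unit rules of {C, L} → SaS | aLd | aa | afL | d.
L: inherits non-unit rules of {L} → aLd | aa | afL.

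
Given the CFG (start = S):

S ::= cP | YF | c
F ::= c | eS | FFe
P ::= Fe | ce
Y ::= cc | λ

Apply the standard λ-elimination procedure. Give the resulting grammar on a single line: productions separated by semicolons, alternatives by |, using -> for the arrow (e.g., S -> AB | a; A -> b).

S -> F | c | YF | cP; F -> c | eS | FFe; P -> Fe | ce; Y -> cc

Nullable set: {Y}.
S -> YF: Y nullable, giving F | YF.
Drop Y -> λ.
Unchanged (no nullable symbols): S -> c; S -> cP; F -> FFe; F -> c; F -> eS; P -> Fe; P -> ce; Y -> cc.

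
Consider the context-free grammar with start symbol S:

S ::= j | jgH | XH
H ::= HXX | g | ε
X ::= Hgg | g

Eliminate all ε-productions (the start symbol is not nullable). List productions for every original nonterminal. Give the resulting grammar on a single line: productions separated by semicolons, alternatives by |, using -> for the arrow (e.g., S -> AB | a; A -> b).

S -> X | j | XH | jg | jgH; H -> g | XX | HXX; X -> g | gg | Hgg

Nullable set: {H}.
S -> XH: H nullable, giving X | XH.
S -> jgH: H nullable, giving jg | jgH.
Drop H -> ε.
H -> HXX: H nullable, giving HXX | XX.
X -> Hgg: H nullable, giving Hgg | gg.
Unchanged (no nullable symbols): S -> j; H -> g; X -> g.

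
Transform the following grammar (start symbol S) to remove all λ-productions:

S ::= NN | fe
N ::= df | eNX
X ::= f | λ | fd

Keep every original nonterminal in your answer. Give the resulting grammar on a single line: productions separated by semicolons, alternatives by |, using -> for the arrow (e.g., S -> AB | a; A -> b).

Nullable set: {X}.
N -> eNX: X nullable, giving eN | eNX.
Drop X -> λ.
Unchanged (no nullable symbols): S -> NN; S -> fe; N -> df; X -> f; X -> fd.

S -> NN | fe; N -> df | eN | eNX; X -> f | fd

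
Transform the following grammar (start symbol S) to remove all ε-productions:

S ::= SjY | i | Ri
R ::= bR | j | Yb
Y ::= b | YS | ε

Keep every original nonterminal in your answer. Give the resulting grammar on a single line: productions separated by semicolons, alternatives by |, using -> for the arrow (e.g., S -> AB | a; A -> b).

Nullable set: {Y}.
S -> SjY: Y nullable, giving Sj | SjY.
R -> Yb: Y nullable, giving Yb | b.
Drop Y -> ε.
Y -> YS: Y nullable, giving S | YS.
Unchanged (no nullable symbols): S -> Ri; S -> i; R -> bR; R -> j; Y -> b.

S -> i | Ri | Sj | SjY; R -> b | j | Yb | bR; Y -> S | b | YS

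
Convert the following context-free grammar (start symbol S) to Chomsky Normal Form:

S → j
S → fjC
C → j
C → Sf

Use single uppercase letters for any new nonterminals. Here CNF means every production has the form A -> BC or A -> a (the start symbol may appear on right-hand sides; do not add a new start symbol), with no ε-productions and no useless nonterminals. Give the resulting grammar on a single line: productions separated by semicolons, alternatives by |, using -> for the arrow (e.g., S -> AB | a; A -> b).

No ε-productions.
No unit productions to eliminate.
TERM: introduce A -> f, B -> j and substitute in every rule of length ≥2.
BIN: S -> ABC becomes S -> AD, D -> BC.

S -> j | AD; A -> f; B -> j; C -> j | SA; D -> BC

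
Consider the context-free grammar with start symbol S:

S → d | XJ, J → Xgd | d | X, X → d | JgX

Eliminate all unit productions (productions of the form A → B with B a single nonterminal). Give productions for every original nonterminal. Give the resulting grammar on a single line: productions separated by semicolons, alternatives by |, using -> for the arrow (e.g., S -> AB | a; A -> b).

S -> d | XJ; J -> d | JgX | Xgd; X -> d | JgX

Unit productions: J->X.
Unit pairs (A ⇒* B via units): (J,X).
S: inherits non-unit rules of {S} → XJ | d.
J: inherits non-unit rules of {J, X} → JgX | Xgd | d.
X: inherits non-unit rules of {X} → JgX | d.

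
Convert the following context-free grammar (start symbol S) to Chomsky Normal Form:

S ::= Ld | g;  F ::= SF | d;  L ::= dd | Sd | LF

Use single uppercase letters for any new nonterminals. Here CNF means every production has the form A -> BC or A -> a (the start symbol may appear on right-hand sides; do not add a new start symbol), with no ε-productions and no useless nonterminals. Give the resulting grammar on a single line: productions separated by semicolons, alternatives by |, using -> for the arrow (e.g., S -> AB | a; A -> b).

No ε-productions.
No unit productions to eliminate.
TERM: introduce A -> d and substitute in every rule of length ≥2.

S -> g | LA; A -> d; F -> d | SF; L -> AA | LF | SA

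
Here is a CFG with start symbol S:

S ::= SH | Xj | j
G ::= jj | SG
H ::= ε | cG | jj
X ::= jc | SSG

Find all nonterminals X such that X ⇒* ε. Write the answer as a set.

{H}

Directly nullable (have an ε-rule): {H}.
Not nullable: G, S, X — each has a terminal in every rule's right-hand side or depends on a non-nullable symbol.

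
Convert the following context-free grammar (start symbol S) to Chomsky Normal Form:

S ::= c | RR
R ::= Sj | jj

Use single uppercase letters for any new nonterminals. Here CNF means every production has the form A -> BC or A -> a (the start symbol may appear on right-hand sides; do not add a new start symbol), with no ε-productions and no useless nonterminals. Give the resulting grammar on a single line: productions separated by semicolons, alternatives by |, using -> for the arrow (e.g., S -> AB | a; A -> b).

S -> c | RR; A -> j; R -> AA | SA

No ε-productions.
No unit productions to eliminate.
TERM: introduce A -> j and substitute in every rule of length ≥2.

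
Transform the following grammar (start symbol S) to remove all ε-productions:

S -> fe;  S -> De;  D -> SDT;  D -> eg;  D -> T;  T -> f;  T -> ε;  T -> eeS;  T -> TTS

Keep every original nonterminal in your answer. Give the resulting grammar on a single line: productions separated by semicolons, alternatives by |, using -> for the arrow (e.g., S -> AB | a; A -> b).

S -> e | De | fe; D -> S | T | SD | ST | eg | SDT; T -> S | f | TS | TTS | eeS

Nullable set: {D, T}.
S -> De: D nullable, giving De | e.
D -> SDT: D, T nullable, giving S | SD | SDT | ST.
D -> T: T nullable, giving T.
Drop T -> ε.
T -> TTS: T, T nullable, giving S | TS | TTS.
Unchanged (no nullable symbols): S -> fe; D -> eg; T -> eeS; T -> f.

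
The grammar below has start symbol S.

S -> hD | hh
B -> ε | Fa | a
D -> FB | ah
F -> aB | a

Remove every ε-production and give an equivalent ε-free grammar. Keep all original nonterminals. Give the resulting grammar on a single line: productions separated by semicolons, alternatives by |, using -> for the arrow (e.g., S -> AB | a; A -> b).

S -> hD | hh; B -> a | Fa; D -> F | FB | ah; F -> a | aB

Nullable set: {B}.
Drop B -> ε.
D -> FB: B nullable, giving F | FB.
F -> aB: B nullable, giving a | aB.
Unchanged (no nullable symbols): S -> hD; S -> hh; B -> Fa; B -> a; D -> ah; F -> a.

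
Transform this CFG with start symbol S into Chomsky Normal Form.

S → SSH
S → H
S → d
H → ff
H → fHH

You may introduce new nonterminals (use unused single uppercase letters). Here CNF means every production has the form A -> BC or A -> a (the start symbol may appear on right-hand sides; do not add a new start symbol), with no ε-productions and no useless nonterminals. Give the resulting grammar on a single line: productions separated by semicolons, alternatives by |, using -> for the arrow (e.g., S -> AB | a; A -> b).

No ε-productions.
After unit-elimination: S -> d | ff | SSH | fHH; H -> ff | fHH.
TERM: introduce A -> f and substitute in every rule of length ≥2.
BIN: H -> AHH becomes H -> AB, B -> HH; S -> AHH becomes S -> AC, C -> HH; S -> SSH becomes S -> SD, D -> SH.

S -> d | AA | AC | SD; A -> f; B -> HH; C -> HH; D -> SH; H -> AA | AB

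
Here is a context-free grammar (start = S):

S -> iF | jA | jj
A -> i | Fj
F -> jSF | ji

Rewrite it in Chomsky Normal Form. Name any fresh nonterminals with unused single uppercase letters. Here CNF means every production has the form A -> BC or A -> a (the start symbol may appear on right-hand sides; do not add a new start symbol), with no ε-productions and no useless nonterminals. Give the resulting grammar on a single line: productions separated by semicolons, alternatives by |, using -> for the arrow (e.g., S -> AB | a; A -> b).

S -> BA | BB | CF; A -> i | FB; B -> j; C -> i; D -> SF; F -> BC | BD

No ε-productions.
No unit productions to eliminate.
TERM: introduce C -> i, B -> j and substitute in every rule of length ≥2.
BIN: F -> BSF becomes F -> BD, D -> SF.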